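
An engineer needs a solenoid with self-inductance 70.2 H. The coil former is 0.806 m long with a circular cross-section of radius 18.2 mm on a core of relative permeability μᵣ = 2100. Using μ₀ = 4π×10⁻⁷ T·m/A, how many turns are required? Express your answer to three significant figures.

A = πr² = π(1.820×10^-2 m)² = 1.041×10^-3 m².
From L = μ₀μᵣN²A/ℓ, N = √(Lℓ / (μ₀μᵣA)).
N = √[(70.2)(0.806) / ((4π×10⁻⁷)(2100)×1.041×10^-3)] = √(2.060×10^7) ≈ 4539.2.

N ≈ 4540 turns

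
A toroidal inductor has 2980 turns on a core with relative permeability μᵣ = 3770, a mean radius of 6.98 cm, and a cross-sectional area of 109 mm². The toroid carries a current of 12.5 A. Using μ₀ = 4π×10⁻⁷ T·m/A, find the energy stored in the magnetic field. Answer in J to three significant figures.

L = μ₀μᵣN²A/(2πR) = (4π×10⁻⁷)(3770)(2980)²(1.090×10^-4)/(2π×6.980×10^-2) = 10.46 H.
U = ½LI² = ½(10.46)(12.5)² = 816.9 J.

U ≈ 817 J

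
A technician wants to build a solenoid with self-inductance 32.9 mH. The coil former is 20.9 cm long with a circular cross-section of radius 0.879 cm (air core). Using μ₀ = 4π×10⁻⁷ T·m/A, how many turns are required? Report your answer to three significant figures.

N ≈ 4750 turns

A = πr² = π(8.790×10^-3 m)² = 2.427×10^-4 m².
From L = μ₀N²A/ℓ, N = √(Lℓ / (μ₀A)).
N = √[(3.290×10^-2)(0.209) / ((4π×10⁻⁷)×2.427×10^-4)] = √(2.254×10^7) ≈ 4747.9.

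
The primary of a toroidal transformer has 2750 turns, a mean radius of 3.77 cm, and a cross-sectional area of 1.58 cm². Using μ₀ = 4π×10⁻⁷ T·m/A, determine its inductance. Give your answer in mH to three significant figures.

For a thin toroid, L = μ₀N²A/(2πR).
L = (4π×10⁻⁷)(2750)²(1.580×10^-4) / (2π×3.770×10^-2 m) = 6.339×10^-3 H.

L ≈ 6.34 mH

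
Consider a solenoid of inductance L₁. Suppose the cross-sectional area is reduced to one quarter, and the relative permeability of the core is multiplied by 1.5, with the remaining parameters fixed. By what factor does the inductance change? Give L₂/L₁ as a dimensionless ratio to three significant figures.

For a solenoid, L ∝ μᵣN²A/ℓ.
L₂/L₁ = (0.25) × (1.5) = 0.375.

L₂/L₁ = 0.375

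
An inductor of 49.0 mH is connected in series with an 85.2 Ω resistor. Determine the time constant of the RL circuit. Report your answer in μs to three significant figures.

τ = L/R = (4.900×10^-2 H)/(85.2 Ω) = 5.751×10^-4 s.

τ ≈ 575 μs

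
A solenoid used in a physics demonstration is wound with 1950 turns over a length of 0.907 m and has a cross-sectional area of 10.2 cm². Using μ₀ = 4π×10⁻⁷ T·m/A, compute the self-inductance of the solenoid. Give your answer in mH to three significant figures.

A = 10.2 cm² = 1.020×10^-3 m².
For a long solenoid, L = μ₀N²A/ℓ.
L = (4π×10⁻⁷)(1950)²(1.020×10^-3)/(0.907 m) = 5.374×10^-3 H.

L ≈ 5.37 mH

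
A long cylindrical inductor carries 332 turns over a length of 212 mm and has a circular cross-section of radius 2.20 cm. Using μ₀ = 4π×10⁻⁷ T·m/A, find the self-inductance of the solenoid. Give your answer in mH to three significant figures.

L ≈ 0.993 mH

A = πr² = π(2.200×10^-2 m)² = 1.521×10^-3 m².
For a long solenoid, L = μ₀N²A/ℓ.
L = (4π×10⁻⁷)(332)²(1.521×10^-3)/(0.212 m) = 9.934×10^-4 H.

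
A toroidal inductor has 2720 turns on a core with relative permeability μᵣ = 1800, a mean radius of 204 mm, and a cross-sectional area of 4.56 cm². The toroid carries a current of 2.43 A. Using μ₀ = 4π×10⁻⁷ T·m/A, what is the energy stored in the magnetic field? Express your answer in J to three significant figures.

L = μ₀μᵣN²A/(2πR) = (4π×10⁻⁷)(1800)(2720)²(4.560×10^-4)/(2π×0.204) = 5.954 H.
U = ½LI² = ½(5.954)(2.43)² = 17.58 J.

U ≈ 17.6 J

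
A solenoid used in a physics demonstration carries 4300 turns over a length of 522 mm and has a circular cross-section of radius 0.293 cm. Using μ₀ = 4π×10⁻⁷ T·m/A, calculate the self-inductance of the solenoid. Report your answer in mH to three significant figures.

A = πr² = π(2.930×10^-3 m)² = 2.697×10^-5 m².
For a long solenoid, L = μ₀N²A/ℓ.
L = (4π×10⁻⁷)(4300)²(2.697×10^-5)/(0.522 m) = 1.200×10^-3 H.

L ≈ 1.20 mH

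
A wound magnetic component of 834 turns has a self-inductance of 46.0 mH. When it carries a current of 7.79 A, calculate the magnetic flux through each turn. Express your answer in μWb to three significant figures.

Φ_B ≈ 430 μWb

From L = NΦ_B/I, the flux per turn is Φ_B = LI/N.
Φ_B = (4.600×10^-2 H)(7.79 A)/834 = 4.297×10^-4 Wb.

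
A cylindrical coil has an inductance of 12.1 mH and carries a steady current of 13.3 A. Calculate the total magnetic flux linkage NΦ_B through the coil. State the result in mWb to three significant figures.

NΦ_B ≈ 161 mWb

From L = NΦ_B/I, the flux linkage is NΦ_B = LI.
NΦ_B = (1.210×10^-2 H)(13.3 A) = 0.1609 Wb.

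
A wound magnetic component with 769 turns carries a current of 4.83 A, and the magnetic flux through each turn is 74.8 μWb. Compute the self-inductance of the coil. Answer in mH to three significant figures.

Self-inductance is defined by L = NΦ_B/I (flux linkage over current).
L = (769)(7.480×10^-5 Wb)/(4.83 A) = 1.191×10^-2 H.

L ≈ 11.9 mH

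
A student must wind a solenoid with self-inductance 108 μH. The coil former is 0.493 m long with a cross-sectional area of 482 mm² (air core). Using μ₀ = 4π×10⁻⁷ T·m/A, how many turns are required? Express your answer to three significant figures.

A = 482 mm² = 4.820×10^-4 m².
From L = μ₀N²A/ℓ, N = √(Lℓ / (μ₀A)).
N = √[(1.080×10^-4)(0.493) / ((4π×10⁻⁷)×4.820×10^-4)] = √(8.791×10^4) ≈ 296.49.

N ≈ 296 turns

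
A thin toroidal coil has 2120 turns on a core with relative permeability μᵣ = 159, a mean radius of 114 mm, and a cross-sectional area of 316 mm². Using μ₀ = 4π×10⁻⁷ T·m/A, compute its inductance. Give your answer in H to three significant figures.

L ≈ 0.396 H

For a thin toroid, L = μ₀μᵣN²A/(2πR).
L = (4π×10⁻⁷)(159)(2120)²(3.160×10^-4) / (2π×0.114 m) = 0.3962 H.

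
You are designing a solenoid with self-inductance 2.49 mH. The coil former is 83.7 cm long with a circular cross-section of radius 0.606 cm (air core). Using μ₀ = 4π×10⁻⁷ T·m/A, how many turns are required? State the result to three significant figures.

N ≈ 3790 turns

A = πr² = π(6.060×10^-3 m)² = 1.154×10^-4 m².
From L = μ₀N²A/ℓ, N = √(Lℓ / (μ₀A)).
N = √[(2.490×10^-3)(0.837) / ((4π×10⁻⁷)×1.154×10^-4)] = √(1.438×10^7) ≈ 3791.5.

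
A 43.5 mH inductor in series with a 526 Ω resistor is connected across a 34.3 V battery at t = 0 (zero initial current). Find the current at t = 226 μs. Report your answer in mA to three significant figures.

I ≈ 61.0 mA

τ = L/R = 4.350×10^-2/526 = 8.270×10^-5 s; final current I_∞ = ε/R = 34.3/526 = 6.521×10^-2 A.
I(t) = I_∞(1 − e^(−t/τ)) with t/τ = 2.733.
I = (6.521×10^-2)(1 − e^(−2.733)) = 6.097×10^-2 A.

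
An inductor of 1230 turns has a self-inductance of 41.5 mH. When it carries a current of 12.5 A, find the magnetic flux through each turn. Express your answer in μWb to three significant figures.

From L = NΦ_B/I, the flux per turn is Φ_B = LI/N.
Φ_B = (4.150×10^-2 H)(12.5 A)/1230 = 4.217×10^-4 Wb.

Φ_B ≈ 422 μWb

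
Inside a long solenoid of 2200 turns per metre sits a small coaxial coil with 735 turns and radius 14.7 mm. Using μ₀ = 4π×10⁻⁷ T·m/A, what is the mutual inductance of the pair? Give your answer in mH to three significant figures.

M ≈ 1.38 mH

The outer solenoid produces a uniform field B₁ = μ₀n₁I₁ across the inner coil,
so the flux linkage is N₂Φ = N₂B₁A₂ = μ₀n₁N₂A₂·I₁, giving M = μ₀n₁N₂A₂.
A₂ = πr² = π(1.470×10^-2 m)² = 6.789×10^-4 m².
M = (4π×10⁻⁷)(2200)(735)(6.789×10^-4) = 1.379×10^-3 H.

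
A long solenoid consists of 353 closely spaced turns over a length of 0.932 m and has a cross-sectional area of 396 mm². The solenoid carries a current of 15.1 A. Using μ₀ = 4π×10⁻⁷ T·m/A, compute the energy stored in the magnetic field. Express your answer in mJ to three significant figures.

A = 396 mm² = 3.960×10^-4 m².
L = μ₀N²A/ℓ = (4π×10⁻⁷)(353)²(3.960×10^-4)/(0.932) = 6.653×10^-5 H.
U = ½LI² = ½(6.653×10^-5)(15.1)² = 7.585×10^-3 J.

U ≈ 7.59 mJ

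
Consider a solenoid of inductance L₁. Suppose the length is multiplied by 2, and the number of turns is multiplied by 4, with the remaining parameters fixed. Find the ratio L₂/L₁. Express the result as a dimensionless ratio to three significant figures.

For a solenoid, L ∝ μᵣN²A/ℓ.
L₂/L₁ = (2)^-1 × (4)^2 = 8.00.

L₂/L₁ = 8.00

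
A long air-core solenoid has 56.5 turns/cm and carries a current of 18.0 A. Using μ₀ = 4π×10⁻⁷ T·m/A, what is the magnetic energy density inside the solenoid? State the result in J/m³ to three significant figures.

B = μ₀nI = (4π×10⁻⁷)(5.650×10^3)(18.0) = 0.1278 T.
u = B²/(2μ₀) = (0.1278)²/(2×4π×10⁻⁷) = 6.499×10^3 J/m³.

u ≈ 6500 J/m³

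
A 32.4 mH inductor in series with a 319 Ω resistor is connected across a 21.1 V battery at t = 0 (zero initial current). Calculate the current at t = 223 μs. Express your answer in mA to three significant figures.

τ = L/R = 3.240×10^-2/319 = 1.016×10^-4 s; final current I_∞ = ε/R = 21.1/319 = 6.614×10^-2 A.
I(t) = I_∞(1 − e^(−t/τ)) with t/τ = 2.196.
I = (6.614×10^-2)(1 − e^(−2.196)) = 5.878×10^-2 A.

I ≈ 58.8 mA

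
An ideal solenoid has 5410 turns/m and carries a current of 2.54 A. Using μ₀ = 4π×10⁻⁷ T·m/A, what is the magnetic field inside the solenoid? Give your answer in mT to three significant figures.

B ≈ 17.3 mT

Inside a long solenoid, B = μ₀nI.
B = (4π×10⁻⁷)(5.410×10^3 m⁻¹)(2.54 A) = 1.727×10^-2 T.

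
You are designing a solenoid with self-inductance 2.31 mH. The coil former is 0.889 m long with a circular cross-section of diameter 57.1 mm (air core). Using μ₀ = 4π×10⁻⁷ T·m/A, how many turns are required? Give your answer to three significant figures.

N ≈ 799 turns

A = π(d/2)² = π(2.855×10^-2 m)² = 2.561×10^-3 m².
From L = μ₀N²A/ℓ, N = √(Lℓ / (μ₀A)).
N = √[(2.310×10^-3)(0.889) / ((4π×10⁻⁷)×2.561×10^-3)] = √(6.382×10^5) ≈ 798.9.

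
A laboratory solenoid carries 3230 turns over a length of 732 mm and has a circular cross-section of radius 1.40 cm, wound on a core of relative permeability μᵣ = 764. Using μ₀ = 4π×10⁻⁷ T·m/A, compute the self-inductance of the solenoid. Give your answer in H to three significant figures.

L ≈ 8.43 H

A = πr² = π(1.400×10^-2 m)² = 6.158×10^-4 m².
For a long solenoid, L = μ₀μᵣN²A/ℓ.
L = (4π×10⁻⁷)(764)(3230)²(6.158×10^-4)/(0.732 m) = 8.426 H.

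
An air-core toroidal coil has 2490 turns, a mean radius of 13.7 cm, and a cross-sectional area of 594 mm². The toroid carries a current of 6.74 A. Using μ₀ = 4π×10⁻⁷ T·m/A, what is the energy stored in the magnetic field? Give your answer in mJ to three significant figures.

L = μ₀N²A/(2πR) = (4π×10⁻⁷)(2490)²(5.940×10^-4)/(2π×0.137) = 5.376×10^-3 H.
U = ½LI² = ½(5.376×10^-3)(6.74)² = 0.1221 J.

U ≈ 122 mJ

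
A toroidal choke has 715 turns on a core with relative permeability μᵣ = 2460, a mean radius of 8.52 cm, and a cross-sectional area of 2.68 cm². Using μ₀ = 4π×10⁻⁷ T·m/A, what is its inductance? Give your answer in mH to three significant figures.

For a thin toroid, L = μ₀μᵣN²A/(2πR).
L = (4π×10⁻⁷)(2460)(715)²(2.680×10^-4) / (2π×8.520×10^-2 m) = 0.7912 H.

L ≈ 791 mH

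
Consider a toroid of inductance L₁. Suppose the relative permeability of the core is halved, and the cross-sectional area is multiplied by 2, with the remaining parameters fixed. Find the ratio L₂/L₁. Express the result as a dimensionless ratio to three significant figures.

L₂/L₁ = 1.00

For a toroid, L ∝ μᵣN²A/R.
L₂/L₁ = (0.5) × (2) = 1.00.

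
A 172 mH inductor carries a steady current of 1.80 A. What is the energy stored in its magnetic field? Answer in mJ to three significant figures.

U ≈ 279 mJ

Stored magnetic energy: U = ½LI².
U = ½(0.172 H)(1.80 A)² = 0.2786 J.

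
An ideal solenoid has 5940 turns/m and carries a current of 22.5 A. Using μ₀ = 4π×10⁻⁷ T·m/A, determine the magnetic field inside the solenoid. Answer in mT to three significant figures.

Inside a long solenoid, B = μ₀nI.
B = (4π×10⁻⁷)(5.940×10^3 m⁻¹)(22.5 A) = 0.1679 T.

B ≈ 168 mT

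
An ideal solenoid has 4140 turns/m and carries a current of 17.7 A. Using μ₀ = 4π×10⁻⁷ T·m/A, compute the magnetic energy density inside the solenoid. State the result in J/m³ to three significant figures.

B = μ₀nI = (4π×10⁻⁷)(4.140×10^3)(17.7) = 9.208×10^-2 T.
u = B²/(2μ₀) = (9.208×10^-2)²/(2×4π×10⁻⁷) = 3.374×10^3 J/m³.

u ≈ 3370 J/m³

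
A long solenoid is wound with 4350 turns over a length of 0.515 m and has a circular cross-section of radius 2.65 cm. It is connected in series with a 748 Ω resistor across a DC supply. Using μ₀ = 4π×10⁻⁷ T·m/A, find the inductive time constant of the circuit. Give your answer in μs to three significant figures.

τ ≈ 136 μs

A = πr² = π(2.650×10^-2 m)² = 2.206×10^-3 m².
L = μ₀N²A/ℓ = (4π×10⁻⁷)(4350)²(2.206×10^-3)/(0.515) = 0.1019 H.
τ = L/R = (0.1019)/(748) = 1.362×10^-4 s.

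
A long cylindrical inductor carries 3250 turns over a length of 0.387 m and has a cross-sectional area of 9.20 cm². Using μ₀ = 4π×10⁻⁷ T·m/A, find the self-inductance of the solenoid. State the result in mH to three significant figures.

L ≈ 31.6 mH

A = 9.20 cm² = 9.200×10^-4 m².
For a long solenoid, L = μ₀N²A/ℓ.
L = (4π×10⁻⁷)(3250)²(9.200×10^-4)/(0.387 m) = 3.155×10^-2 H.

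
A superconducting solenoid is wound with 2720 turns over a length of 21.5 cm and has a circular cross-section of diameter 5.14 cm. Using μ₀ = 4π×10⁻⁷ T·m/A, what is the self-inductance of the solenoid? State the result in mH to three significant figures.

A = π(d/2)² = π(2.570×10^-2 m)² = 2.07499×10^-3 m².
For a long solenoid, L = μ₀N²A/ℓ.
L = (4π×10⁻⁷)(2720)²(2.07499×10^-3)/(0.215 m) = 8.973×10^-2 H.

L ≈ 89.7 mH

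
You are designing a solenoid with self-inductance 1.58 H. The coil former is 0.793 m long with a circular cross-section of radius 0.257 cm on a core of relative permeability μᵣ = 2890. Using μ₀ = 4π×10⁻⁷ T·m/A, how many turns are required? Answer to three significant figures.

N ≈ 4080 turns

A = πr² = π(2.570×10^-3 m)² = 2.07499×10^-5 m².
From L = μ₀μᵣN²A/ℓ, N = √(Lℓ / (μ₀μᵣA)).
N = √[(1.58)(0.793) / ((4π×10⁻⁷)(2890)×2.07499×10^-5)] = √(1.663×10^7) ≈ 4077.6.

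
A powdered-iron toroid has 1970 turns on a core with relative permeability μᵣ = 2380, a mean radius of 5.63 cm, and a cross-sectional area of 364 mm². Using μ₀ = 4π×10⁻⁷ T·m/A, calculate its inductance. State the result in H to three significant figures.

L ≈ 11.9 H

For a thin toroid, L = μ₀μᵣN²A/(2πR).
L = (4π×10⁻⁷)(2380)(1970)²(3.640×10^-4) / (2π×5.630×10^-2 m) = 11.94 H.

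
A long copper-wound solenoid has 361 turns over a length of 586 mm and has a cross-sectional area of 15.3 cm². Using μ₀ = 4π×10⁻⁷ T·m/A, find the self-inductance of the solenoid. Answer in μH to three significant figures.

L ≈ 428 μH

A = 15.3 cm² = 1.530×10^-3 m².
For a long solenoid, L = μ₀N²A/ℓ.
L = (4π×10⁻⁷)(361)²(1.530×10^-3)/(0.586 m) = 4.276×10^-4 H.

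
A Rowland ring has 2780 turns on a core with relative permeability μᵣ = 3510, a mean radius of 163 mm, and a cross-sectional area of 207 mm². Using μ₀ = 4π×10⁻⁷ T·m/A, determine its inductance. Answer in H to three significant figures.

L ≈ 6.89 H

For a thin toroid, L = μ₀μᵣN²A/(2πR).
L = (4π×10⁻⁷)(3510)(2780)²(2.070×10^-4) / (2π×0.163 m) = 6.89 H.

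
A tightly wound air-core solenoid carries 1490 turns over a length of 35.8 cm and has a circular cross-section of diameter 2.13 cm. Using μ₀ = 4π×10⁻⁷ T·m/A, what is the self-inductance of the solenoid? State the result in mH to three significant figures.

L ≈ 2.78 mH

A = π(d/2)² = π(1.065×10^-2 m)² = 3.563×10^-4 m².
For a long solenoid, L = μ₀N²A/ℓ.
L = (4π×10⁻⁷)(1490)²(3.563×10^-4)/(0.358 m) = 2.777×10^-3 H.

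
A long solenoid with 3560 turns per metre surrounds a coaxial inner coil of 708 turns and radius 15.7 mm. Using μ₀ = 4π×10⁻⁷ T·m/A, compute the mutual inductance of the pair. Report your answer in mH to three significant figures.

The outer solenoid produces a uniform field B₁ = μ₀n₁I₁ across the inner coil,
so the flux linkage is N₂Φ = N₂B₁A₂ = μ₀n₁N₂A₂·I₁, giving M = μ₀n₁N₂A₂.
A₂ = πr² = π(1.570×10^-2 m)² = 7.744×10^-4 m².
M = (4π×10⁻⁷)(3560)(708)(7.744×10^-4) = 2.453×10^-3 H.

M ≈ 2.45 mH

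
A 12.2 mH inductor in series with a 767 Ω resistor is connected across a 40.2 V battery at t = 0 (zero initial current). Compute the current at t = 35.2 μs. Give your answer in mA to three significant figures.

I ≈ 46.7 mA

τ = L/R = 1.220×10^-2/767 = 1.591×10^-5 s; final current I_∞ = ε/R = 40.2/767 = 5.241×10^-2 A.
I(t) = I_∞(1 − e^(−t/τ)) with t/τ = 2.213.
I = (5.241×10^-2)(1 − e^(−2.213)) = 4.668×10^-2 A.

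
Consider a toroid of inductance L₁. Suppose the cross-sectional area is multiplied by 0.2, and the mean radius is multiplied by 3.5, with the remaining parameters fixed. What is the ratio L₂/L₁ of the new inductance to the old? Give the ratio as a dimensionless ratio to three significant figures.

L₂/L₁ = 0.0571

For a toroid, L ∝ μᵣN²A/R.
L₂/L₁ = (0.2) × (3.5)^-1 = 0.0571.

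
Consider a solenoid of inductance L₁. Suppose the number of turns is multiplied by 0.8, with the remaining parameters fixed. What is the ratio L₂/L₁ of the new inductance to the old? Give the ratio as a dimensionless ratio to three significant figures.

L₂/L₁ = 0.640

For a solenoid, L ∝ μᵣN²A/ℓ.
L₂/L₁ = (0.8)^2 = 0.640.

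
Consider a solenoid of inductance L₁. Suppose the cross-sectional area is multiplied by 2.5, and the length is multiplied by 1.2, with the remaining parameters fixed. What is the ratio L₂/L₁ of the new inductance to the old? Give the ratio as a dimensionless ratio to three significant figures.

L₂/L₁ = 2.08

For a solenoid, L ∝ μᵣN²A/ℓ.
L₂/L₁ = (2.5) × (1.2)^-1 = 2.08.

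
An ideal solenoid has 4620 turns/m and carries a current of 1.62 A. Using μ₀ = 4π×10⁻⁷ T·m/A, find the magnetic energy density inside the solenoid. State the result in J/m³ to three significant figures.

u ≈ 35.2 J/m³

B = μ₀nI = (4π×10⁻⁷)(4.620×10^3)(1.62) = 9.405×10^-3 T.
u = B²/(2μ₀) = (9.405×10^-3)²/(2×4π×10⁻⁷) = 35.2 J/m³.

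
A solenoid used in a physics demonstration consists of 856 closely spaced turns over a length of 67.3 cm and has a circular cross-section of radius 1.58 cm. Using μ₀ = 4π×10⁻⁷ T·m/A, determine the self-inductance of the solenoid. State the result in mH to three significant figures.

A = πr² = π(1.580×10^-2 m)² = 7.843×10^-4 m².
For a long solenoid, L = μ₀N²A/ℓ.
L = (4π×10⁻⁷)(856)²(7.843×10^-4)/(0.673 m) = 1.073×10^-3 H.

L ≈ 1.07 mH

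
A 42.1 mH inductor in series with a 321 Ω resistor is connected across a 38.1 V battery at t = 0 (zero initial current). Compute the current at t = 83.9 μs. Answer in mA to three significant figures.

τ = L/R = 4.210×10^-2/321 = 1.312×10^-4 s; final current I_∞ = ε/R = 38.1/321 = 0.1187 A.
I(t) = I_∞(1 − e^(−t/τ)) with t/τ = 0.640.
I = (0.1187)(1 − e^(−0.640)) = 5.609×10^-2 A.

I ≈ 56.1 mA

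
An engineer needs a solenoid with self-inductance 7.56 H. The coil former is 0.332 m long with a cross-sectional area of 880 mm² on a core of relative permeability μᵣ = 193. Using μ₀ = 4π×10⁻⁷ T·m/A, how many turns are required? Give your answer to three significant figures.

A = 880 mm² = 8.800×10^-4 m².
From L = μ₀μᵣN²A/ℓ, N = √(Lℓ / (μ₀μᵣA)).
N = √[(7.56)(0.332) / ((4π×10⁻⁷)(193)×8.800×10^-4)] = √(1.176×10^7) ≈ 3429.3.

N ≈ 3430 turns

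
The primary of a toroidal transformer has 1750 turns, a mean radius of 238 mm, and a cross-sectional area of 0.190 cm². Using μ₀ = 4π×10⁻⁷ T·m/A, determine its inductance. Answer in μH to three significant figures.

L ≈ 48.9 μH

For a thin toroid, L = μ₀N²A/(2πR).
L = (4π×10⁻⁷)(1750)²(1.900×10^-5) / (2π×0.238 m) = 4.890×10^-5 H.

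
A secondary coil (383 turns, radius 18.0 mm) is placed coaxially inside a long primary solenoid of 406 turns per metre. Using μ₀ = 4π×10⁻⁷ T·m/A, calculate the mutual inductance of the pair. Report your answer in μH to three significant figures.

M ≈ 199 μH

The outer solenoid produces a uniform field B₁ = μ₀n₁I₁ across the inner coil,
so the flux linkage is N₂Φ = N₂B₁A₂ = μ₀n₁N₂A₂·I₁, giving M = μ₀n₁N₂A₂.
A₂ = πr² = π(1.800×10^-2 m)² = 1.018×10^-3 m².
M = (4π×10⁻⁷)(406)(383)(1.018×10^-3) = 1.989×10^-4 H.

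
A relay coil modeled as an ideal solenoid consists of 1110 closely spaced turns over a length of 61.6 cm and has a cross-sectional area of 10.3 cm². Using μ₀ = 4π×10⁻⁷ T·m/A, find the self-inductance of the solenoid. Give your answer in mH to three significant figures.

L ≈ 2.59 mH

A = 10.3 cm² = 1.030×10^-3 m².
For a long solenoid, L = μ₀N²A/ℓ.
L = (4π×10⁻⁷)(1110)²(1.030×10^-3)/(0.616 m) = 2.589×10^-3 H.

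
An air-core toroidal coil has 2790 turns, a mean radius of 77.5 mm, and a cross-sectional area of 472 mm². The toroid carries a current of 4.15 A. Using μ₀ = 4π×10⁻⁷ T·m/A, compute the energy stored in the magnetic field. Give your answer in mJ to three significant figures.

L = μ₀N²A/(2πR) = (4π×10⁻⁷)(2790)²(4.720×10^-4)/(2π×7.750×10^-2) = 9.482×10^-3 H.
U = ½LI² = ½(9.482×10^-3)(4.15)² = 8.1648×10^-2 J.

U ≈ 81.6 mJ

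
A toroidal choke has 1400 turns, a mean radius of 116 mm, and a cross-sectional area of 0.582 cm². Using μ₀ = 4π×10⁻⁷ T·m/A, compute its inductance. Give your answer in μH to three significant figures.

L ≈ 197 μH

For a thin toroid, L = μ₀N²A/(2πR).
L = (4π×10⁻⁷)(1400)²(5.820×10^-5) / (2π×0.116 m) = 1.967×10^-4 H.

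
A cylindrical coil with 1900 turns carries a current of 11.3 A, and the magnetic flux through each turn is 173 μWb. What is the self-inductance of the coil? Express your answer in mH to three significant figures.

L ≈ 29.1 mH

Self-inductance is defined by L = NΦ_B/I (flux linkage over current).
L = (1900)(1.730×10^-4 Wb)/(11.3 A) = 2.909×10^-2 H.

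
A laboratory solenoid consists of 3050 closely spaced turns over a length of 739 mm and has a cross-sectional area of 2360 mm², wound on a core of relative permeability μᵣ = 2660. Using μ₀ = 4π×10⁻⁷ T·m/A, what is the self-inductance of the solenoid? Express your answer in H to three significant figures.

A = 2360 mm² = 2.360×10^-3 m².
For a long solenoid, L = μ₀μᵣN²A/ℓ.
L = (4π×10⁻⁷)(2660)(3050)²(2.360×10^-3)/(0.739 m) = 99.3 H.

L ≈ 99.3 H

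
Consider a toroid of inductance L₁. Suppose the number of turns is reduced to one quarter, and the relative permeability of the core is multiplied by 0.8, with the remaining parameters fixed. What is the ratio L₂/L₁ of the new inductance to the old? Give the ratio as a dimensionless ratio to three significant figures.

For a toroid, L ∝ μᵣN²A/R.
L₂/L₁ = (0.25)^2 × (0.8) = 0.0500.

L₂/L₁ = 0.0500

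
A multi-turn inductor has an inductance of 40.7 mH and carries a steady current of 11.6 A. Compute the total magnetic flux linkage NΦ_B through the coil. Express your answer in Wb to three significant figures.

From L = NΦ_B/I, the flux linkage is NΦ_B = LI.
NΦ_B = (4.070×10^-2 H)(11.6 A) = 0.4721 Wb.

NΦ_B ≈ 0.472 Wb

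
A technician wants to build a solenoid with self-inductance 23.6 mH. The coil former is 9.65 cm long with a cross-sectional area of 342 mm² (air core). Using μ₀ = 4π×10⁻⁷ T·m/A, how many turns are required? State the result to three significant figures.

A = 342 mm² = 3.420×10^-4 m².
From L = μ₀N²A/ℓ, N = √(Lℓ / (μ₀A)).
N = √[(2.360×10^-2)(9.650×10^-2) / ((4π×10⁻⁷)×3.420×10^-4)] = √(5.299×10^6) ≈ 2302.0.

N ≈ 2300 turns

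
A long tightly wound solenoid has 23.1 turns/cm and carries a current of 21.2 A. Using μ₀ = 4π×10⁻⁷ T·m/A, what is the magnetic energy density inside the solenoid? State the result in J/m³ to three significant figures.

u ≈ 1510 J/m³

B = μ₀nI = (4π×10⁻⁷)(2.310×10^3)(21.2) = 6.154×10^-2 T.
u = B²/(2μ₀) = (6.154×10^-2)²/(2×4π×10⁻⁷) = 1.507×10^3 J/m³.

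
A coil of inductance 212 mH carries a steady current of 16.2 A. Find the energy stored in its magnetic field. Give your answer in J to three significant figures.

Stored magnetic energy: U = ½LI².
U = ½(0.212 H)(16.2 A)² = 27.82 J.

U ≈ 27.8 J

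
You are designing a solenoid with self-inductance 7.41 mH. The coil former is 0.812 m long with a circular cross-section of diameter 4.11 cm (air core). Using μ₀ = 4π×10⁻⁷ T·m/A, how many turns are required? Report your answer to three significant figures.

N ≈ 1900 turns

A = π(d/2)² = π(2.055×10^-2 m)² = 1.327×10^-3 m².
From L = μ₀N²A/ℓ, N = √(Lℓ / (μ₀A)).
N = √[(7.410×10^-3)(0.812) / ((4π×10⁻⁷)×1.327×10^-3)] = √(3.609×10^6) ≈ 1899.7.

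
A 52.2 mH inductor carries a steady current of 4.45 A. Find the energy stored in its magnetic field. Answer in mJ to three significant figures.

U ≈ 517 mJ

Stored magnetic energy: U = ½LI².
U = ½(5.220×10^-2 H)(4.45 A)² = 0.5168 J.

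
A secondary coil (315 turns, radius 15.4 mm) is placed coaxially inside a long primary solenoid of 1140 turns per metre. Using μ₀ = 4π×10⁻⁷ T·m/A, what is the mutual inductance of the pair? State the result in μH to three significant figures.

The outer solenoid produces a uniform field B₁ = μ₀n₁I₁ across the inner coil,
so the flux linkage is N₂Φ = N₂B₁A₂ = μ₀n₁N₂A₂·I₁, giving M = μ₀n₁N₂A₂.
A₂ = πr² = π(1.540×10^-2 m)² = 7.451×10^-4 m².
M = (4π×10⁻⁷)(1140)(315)(7.451×10^-4) = 3.362×10^-4 H.

M ≈ 336 μH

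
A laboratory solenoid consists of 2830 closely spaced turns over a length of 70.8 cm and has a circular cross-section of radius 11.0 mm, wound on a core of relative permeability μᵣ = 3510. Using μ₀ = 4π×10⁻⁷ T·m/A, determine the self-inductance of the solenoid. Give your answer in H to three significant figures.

L ≈ 19.0 H

A = πr² = π(1.100×10^-2 m)² = 3.801×10^-4 m².
For a long solenoid, L = μ₀μᵣN²A/ℓ.
L = (4π×10⁻⁷)(3510)(2830)²(3.801×10^-4)/(0.708 m) = 18.97 H.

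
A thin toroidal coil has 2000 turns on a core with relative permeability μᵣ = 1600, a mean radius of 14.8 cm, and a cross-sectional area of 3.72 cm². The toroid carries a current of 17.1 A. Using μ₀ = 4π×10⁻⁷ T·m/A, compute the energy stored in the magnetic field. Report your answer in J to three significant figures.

U ≈ 470 J

L = μ₀μᵣN²A/(2πR) = (4π×10⁻⁷)(1600)(2000)²(3.720×10^-4)/(2π×0.148) = 3.217 H.
U = ½LI² = ½(3.217)(17.1)² = 470.4 J.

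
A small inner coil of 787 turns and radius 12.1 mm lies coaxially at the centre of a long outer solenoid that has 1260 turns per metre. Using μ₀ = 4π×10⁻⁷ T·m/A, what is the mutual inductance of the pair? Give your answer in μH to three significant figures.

M ≈ 573 μH

The outer solenoid produces a uniform field B₁ = μ₀n₁I₁ across the inner coil,
so the flux linkage is N₂Φ = N₂B₁A₂ = μ₀n₁N₂A₂·I₁, giving M = μ₀n₁N₂A₂.
A₂ = πr² = π(1.210×10^-2 m)² = 4.600×10^-4 m².
M = (4π×10⁻⁷)(1260)(787)(4.600×10^-4) = 5.732×10^-4 H.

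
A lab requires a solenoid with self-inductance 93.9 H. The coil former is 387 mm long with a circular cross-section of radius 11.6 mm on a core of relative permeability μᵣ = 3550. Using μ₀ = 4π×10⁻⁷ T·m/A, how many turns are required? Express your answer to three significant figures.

N ≈ 4390 turns

A = πr² = π(1.160×10^-2 m)² = 4.227×10^-4 m².
From L = μ₀μᵣN²A/ℓ, N = √(Lℓ / (μ₀μᵣA)).
N = √[(93.9)(0.387) / ((4π×10⁻⁷)(3550)×4.227×10^-4)] = √(1.927×10^7) ≈ 4389.7.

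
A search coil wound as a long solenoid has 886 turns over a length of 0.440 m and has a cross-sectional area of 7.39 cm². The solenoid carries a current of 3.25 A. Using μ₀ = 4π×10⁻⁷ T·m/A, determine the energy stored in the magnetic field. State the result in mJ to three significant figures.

A = 7.39 cm² = 7.390×10^-4 m².
L = μ₀N²A/ℓ = (4π×10⁻⁷)(886)²(7.390×10^-4)/(0.44) = 1.657×10^-3 H.
U = ½LI² = ½(1.657×10^-3)(3.25)² = 8.750×10^-3 J.

U ≈ 8.75 mJ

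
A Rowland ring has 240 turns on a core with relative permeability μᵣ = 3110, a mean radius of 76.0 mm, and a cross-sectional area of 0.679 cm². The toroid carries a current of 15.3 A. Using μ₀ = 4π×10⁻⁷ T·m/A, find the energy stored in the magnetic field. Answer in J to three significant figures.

L = μ₀μᵣN²A/(2πR) = (4π×10⁻⁷)(3110)(240)²(6.790×10^-5)/(2π×7.600×10^-2) = 3.201×10^-2 H.
U = ½LI² = ½(3.201×10^-2)(15.3)² = 3.746 J.

U ≈ 3.75 J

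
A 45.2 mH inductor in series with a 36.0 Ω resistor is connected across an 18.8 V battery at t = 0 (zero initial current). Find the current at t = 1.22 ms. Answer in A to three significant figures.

τ = L/R = 4.520×10^-2/36.0 = 1.256×10^-3 s; final current I_∞ = ε/R = 18.8/36.0 = 0.5222 A.
I(t) = I_∞(1 − e^(−t/τ)) with t/τ = 0.972.
I = (0.5222)(1 − e^(−0.972)) = 0.3246 A.

I ≈ 0.325 A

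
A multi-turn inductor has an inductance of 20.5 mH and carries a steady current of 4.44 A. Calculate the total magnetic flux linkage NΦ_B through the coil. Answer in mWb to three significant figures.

NΦ_B ≈ 91.0 mWb

From L = NΦ_B/I, the flux linkage is NΦ_B = LI.
NΦ_B = (2.050×10^-2 H)(4.44 A) = 9.102×10^-2 Wb.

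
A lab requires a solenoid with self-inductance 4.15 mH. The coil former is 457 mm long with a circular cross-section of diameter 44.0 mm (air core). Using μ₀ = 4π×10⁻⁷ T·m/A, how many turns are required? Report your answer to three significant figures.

N ≈ 996 turns

A = π(d/2)² = π(2.200×10^-2 m)² = 1.521×10^-3 m².
From L = μ₀N²A/ℓ, N = √(Lℓ / (μ₀A)).
N = √[(4.150×10^-3)(0.457) / ((4π×10⁻⁷)×1.521×10^-3)] = √(9.926×10^5) ≈ 996.3.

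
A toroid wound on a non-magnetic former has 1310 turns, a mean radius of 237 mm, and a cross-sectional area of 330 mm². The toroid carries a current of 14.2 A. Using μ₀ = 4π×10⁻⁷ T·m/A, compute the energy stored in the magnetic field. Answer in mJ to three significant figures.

U ≈ 48.2 mJ

L = μ₀N²A/(2πR) = (4π×10⁻⁷)(1310)²(3.300×10^-4)/(2π×0.237) = 4.779×10^-4 H.
U = ½LI² = ½(4.779×10^-4)(14.2)² = 4.818×10^-2 J.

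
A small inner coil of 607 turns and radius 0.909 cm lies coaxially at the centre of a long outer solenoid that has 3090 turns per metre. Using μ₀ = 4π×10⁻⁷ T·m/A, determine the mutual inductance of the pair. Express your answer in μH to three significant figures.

M ≈ 612 μH

The outer solenoid produces a uniform field B₁ = μ₀n₁I₁ across the inner coil,
so the flux linkage is N₂Φ = N₂B₁A₂ = μ₀n₁N₂A₂·I₁, giving M = μ₀n₁N₂A₂.
A₂ = πr² = π(9.090×10^-3 m)² = 2.596×10^-4 m².
M = (4π×10⁻⁷)(3090)(607)(2.596×10^-4) = 6.118×10^-4 H.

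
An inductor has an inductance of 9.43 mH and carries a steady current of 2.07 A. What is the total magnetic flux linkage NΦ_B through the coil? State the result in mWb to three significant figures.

From L = NΦ_B/I, the flux linkage is NΦ_B = LI.
NΦ_B = (9.430×10^-3 H)(2.07 A) = 1.952×10^-2 Wb.

NΦ_B ≈ 19.5 mWb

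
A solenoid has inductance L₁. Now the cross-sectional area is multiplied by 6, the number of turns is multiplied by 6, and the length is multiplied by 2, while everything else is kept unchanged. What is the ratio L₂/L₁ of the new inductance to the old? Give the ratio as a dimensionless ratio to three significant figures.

For a solenoid, L ∝ μᵣN²A/ℓ.
L₂/L₁ = (6) × (6)^2 × (2)^-1 = 108.

L₂/L₁ = 108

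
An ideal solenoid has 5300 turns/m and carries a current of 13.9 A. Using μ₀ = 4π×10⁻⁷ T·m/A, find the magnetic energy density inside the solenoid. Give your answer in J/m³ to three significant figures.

u ≈ 3410 J/m³

B = μ₀nI = (4π×10⁻⁷)(5.300×10^3)(13.9) = 9.258×10^-2 T.
u = B²/(2μ₀) = (9.258×10^-2)²/(2×4π×10⁻⁷) = 3.410×10^3 J/m³.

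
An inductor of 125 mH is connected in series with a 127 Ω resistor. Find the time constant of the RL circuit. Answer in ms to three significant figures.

τ = L/R = (0.125 H)/(127 Ω) = 9.843×10^-4 s.

τ ≈ 0.984 ms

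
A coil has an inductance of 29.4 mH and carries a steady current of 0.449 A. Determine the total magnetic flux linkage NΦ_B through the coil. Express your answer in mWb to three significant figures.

From L = NΦ_B/I, the flux linkage is NΦ_B = LI.
NΦ_B = (2.940×10^-2 H)(0.449 A) = 1.320×10^-2 Wb.

NΦ_B ≈ 13.2 mWb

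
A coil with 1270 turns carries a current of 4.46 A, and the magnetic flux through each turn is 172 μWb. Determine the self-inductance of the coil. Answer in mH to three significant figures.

L ≈ 49.0 mH

Self-inductance is defined by L = NΦ_B/I (flux linkage over current).
L = (1270)(1.720×10^-4 Wb)/(4.46 A) = 4.898×10^-2 H.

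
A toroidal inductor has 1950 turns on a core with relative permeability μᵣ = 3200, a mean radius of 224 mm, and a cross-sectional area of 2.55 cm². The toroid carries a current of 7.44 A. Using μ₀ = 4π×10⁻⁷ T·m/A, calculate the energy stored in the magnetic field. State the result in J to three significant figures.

U ≈ 76.7 J

L = μ₀μᵣN²A/(2πR) = (4π×10⁻⁷)(3200)(1950)²(2.550×10^-4)/(2π×0.224) = 2.77 H.
U = ½LI² = ½(2.77)(7.44)² = 76.68 J.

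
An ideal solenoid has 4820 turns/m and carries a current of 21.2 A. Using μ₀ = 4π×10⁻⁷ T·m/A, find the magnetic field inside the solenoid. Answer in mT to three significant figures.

B ≈ 128 mT

Inside a long solenoid, B = μ₀nI.
B = (4π×10⁻⁷)(4.820×10^3 m⁻¹)(21.2 A) = 0.1284 T.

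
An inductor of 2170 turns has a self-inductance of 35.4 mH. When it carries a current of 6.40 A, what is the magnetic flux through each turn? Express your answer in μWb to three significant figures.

From L = NΦ_B/I, the flux per turn is Φ_B = LI/N.
Φ_B = (3.540×10^-2 H)(6.40 A)/2170 = 1.044×10^-4 Wb.

Φ_B ≈ 104 μWb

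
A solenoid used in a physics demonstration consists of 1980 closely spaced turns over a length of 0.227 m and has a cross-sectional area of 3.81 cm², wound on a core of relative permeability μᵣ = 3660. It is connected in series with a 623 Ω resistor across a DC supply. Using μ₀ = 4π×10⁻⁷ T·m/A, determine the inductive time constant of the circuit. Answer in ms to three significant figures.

A = 3.81 cm² = 3.810×10^-4 m².
L = μ₀μᵣN²A/ℓ = (4π×10⁻⁷)(3660)(1980)²(3.810×10^-4)/(0.227) = 30.26 H.
τ = L/R = (30.26)/(623) = 4.858×10^-2 s.

τ ≈ 48.6 ms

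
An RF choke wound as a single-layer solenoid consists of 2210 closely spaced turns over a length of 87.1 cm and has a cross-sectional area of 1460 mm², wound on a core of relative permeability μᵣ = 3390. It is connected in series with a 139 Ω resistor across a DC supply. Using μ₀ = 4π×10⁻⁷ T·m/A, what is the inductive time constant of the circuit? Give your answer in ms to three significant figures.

τ ≈ 251 ms

A = 1460 mm² = 1.460×10^-3 m².
L = μ₀μᵣN²A/ℓ = (4π×10⁻⁷)(3390)(2210)²(1.460×10^-3)/(0.871) = 34.88 H.
τ = L/R = (34.88)/(139) = 0.2509 s.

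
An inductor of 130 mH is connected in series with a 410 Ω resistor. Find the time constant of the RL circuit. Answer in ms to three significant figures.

τ ≈ 0.317 ms

τ = L/R = (0.13 H)/(410 Ω) = 3.171×10^-4 s.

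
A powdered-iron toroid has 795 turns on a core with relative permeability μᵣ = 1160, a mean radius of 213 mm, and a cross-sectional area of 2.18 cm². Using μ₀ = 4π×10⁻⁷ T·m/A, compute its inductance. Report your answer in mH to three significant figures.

L ≈ 150 mH

For a thin toroid, L = μ₀μᵣN²A/(2πR).
L = (4π×10⁻⁷)(1160)(795)²(2.180×10^-4) / (2π×0.213 m) = 0.1501 H.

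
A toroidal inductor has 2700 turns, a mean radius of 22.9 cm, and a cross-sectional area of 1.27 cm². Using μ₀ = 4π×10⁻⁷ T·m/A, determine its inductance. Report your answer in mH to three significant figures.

For a thin toroid, L = μ₀N²A/(2πR).
L = (4π×10⁻⁷)(2700)²(1.270×10^-4) / (2π×0.229 m) = 8.086×10^-4 H.

L ≈ 0.809 mH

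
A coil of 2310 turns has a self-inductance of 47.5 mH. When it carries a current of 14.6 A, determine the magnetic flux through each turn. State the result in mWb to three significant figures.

From L = NΦ_B/I, the flux per turn is Φ_B = LI/N.
Φ_B = (4.750×10^-2 H)(14.6 A)/2310 = 3.002×10^-4 Wb.

Φ_B ≈ 0.300 mWb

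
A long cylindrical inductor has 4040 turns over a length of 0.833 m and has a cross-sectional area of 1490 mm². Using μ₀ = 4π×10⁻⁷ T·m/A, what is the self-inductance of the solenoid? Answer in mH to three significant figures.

A = 1490 mm² = 1.490×10^-3 m².
For a long solenoid, L = μ₀N²A/ℓ.
L = (4π×10⁻⁷)(4040)²(1.490×10^-3)/(0.833 m) = 3.669×10^-2 H.

L ≈ 36.7 mH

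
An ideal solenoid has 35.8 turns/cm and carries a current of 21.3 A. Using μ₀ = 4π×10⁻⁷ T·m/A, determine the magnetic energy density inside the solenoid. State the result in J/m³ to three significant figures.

B = μ₀nI = (4π×10⁻⁷)(3.580×10^3)(21.3) = 9.582×10^-2 T.
u = B²/(2μ₀) = (9.582×10^-2)²/(2×4π×10⁻⁷) = 3.653×10^3 J/m³.

u ≈ 3650 J/m³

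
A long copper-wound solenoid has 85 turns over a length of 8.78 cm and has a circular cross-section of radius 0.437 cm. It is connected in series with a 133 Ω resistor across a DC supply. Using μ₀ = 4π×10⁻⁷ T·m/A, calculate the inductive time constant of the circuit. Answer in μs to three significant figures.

τ ≈ 0.0466 μs

A = πr² = π(4.370×10^-3 m)² = 5.999×10^-5 m².
L = μ₀N²A/ℓ = (4π×10⁻⁷)(85)²(5.999×10^-5)/(8.780×10^-2) = 6.204×10^-6 H.
τ = L/R = (6.204×10^-6)/(133) = 4.6646×10^-8 s.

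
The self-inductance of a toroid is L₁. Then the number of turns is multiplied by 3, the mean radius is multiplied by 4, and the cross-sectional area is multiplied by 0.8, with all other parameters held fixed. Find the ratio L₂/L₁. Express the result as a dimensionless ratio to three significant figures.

For a toroid, L ∝ μᵣN²A/R.
L₂/L₁ = (3)^2 × (4)^-1 × (0.8) = 1.80.

L₂/L₁ = 1.80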